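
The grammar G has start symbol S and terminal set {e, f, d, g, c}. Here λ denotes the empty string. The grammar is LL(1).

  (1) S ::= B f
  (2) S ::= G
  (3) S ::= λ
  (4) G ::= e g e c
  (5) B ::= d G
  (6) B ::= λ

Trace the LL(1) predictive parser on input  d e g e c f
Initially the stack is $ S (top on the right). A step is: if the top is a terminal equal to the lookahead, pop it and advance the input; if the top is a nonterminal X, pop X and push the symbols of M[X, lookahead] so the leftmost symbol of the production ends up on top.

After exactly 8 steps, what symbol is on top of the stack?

f

step 1: stack=$ S  input=d e g e c f $  — expand S ::= B f
step 2: stack=$ f B  input=d e g e c f $  — expand B ::= d G
step 3: stack=$ f G d  input=d e g e c f $  — match d
step 4: stack=$ f G  input=e g e c f $  — expand G ::= e g e c
step 5: stack=$ f c e g e  input=e g e c f $  — match e
step 6: stack=$ f c e g  input=g e c f $  — match g
step 7: stack=$ f c e  input=e c f $  — match e
step 8: stack=$ f c  input=c f $  — match c
Stack after step 8: $ f (top = f).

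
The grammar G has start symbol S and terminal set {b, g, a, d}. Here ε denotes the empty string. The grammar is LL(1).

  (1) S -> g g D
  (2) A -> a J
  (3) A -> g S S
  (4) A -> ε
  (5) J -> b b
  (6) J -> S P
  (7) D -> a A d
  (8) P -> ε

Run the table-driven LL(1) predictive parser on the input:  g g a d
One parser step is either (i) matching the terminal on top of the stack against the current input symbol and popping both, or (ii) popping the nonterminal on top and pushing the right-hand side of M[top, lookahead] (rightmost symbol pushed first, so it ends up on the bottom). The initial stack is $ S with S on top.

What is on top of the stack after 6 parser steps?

     Stack    Input      Action
  1  $ S      g g a d $  expand S -> g g D
  2  $ D g g  g g a d $  match g
  3  $ D g    g a d $    match g
  4  $ D      a d $      expand D -> a A d
  5  $ d A a  a d $      match a
  6  $ d A    d $        expand A -> ε
Stack after step 6: $ d (top = d).

d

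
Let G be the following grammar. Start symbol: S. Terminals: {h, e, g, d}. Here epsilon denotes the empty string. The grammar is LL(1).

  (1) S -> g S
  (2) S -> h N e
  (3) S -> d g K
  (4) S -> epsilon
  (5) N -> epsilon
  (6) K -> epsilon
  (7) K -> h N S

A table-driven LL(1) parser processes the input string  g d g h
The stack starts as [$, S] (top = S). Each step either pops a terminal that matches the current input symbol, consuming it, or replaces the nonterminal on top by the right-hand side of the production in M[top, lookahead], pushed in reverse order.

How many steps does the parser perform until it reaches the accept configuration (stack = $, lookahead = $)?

9

step 1: stack=$ S  input=g d g h $  — expand S -> g S
step 2: stack=$ S g  input=g d g h $  — match g
step 3: stack=$ S  input=d g h $  — expand S -> d g K
step 4: stack=$ K g d  input=d g h $  — match d
step 5: stack=$ K g  input=g h $  — match g
step 6: stack=$ K  input=h $  — expand K -> h N S
step 7: stack=$ S N h  input=h $  — match h
step 8: stack=$ S N  input=$  — expand N -> epsilon
step 9: stack=$ S  input=$  — expand S -> epsilon
Accept reached after 9 steps.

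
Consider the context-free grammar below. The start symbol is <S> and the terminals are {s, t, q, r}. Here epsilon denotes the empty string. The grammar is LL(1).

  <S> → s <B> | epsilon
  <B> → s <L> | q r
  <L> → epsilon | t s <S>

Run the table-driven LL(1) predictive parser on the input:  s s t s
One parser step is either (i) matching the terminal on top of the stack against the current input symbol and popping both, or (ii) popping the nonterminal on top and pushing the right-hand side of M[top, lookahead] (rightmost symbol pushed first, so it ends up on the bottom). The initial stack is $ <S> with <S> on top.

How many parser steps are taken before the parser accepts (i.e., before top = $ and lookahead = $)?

8

step 1: stack=$ <S>  input=s s t s $  — expand <S> → s <B>
step 2: stack=$ <B> s  input=s s t s $  — match s
step 3: stack=$ <B>  input=s t s $  — expand <B> → s <L>
step 4: stack=$ <L> s  input=s t s $  — match s
step 5: stack=$ <L>  input=t s $  — expand <L> → t s <S>
step 6: stack=$ <S> s t  input=t s $  — match t
step 7: stack=$ <S> s  input=s $  — match s
step 8: stack=$ <S>  input=$  — expand <S> → epsilon
Accept reached after 8 steps.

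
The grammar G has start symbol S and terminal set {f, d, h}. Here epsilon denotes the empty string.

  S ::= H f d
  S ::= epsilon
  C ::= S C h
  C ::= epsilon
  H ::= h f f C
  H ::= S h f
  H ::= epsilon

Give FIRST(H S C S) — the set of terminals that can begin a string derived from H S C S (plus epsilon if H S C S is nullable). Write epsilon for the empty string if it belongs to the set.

FIRST(S): from S::=H f d we get {f, h}; from S::=epsilon we get {epsilon}. So FIRST(S) = {epsilon, f, h}.
FIRST(C): from C::=S C h we get {f, h}; from C::=epsilon we get {epsilon}. So FIRST(C) = {epsilon, f, h}.
FIRST(H): from H::=h f f C we get {h}; from H::=S h f we get {f, h}; from H::=epsilon we get {epsilon}. So FIRST(H) = {epsilon, f, h}.
FIRST(H S C S): take FIRST of each symbol in turn, carrying on past any symbol whose FIRST contains epsilon; result {epsilon, f, h}.

{epsilon, f, h}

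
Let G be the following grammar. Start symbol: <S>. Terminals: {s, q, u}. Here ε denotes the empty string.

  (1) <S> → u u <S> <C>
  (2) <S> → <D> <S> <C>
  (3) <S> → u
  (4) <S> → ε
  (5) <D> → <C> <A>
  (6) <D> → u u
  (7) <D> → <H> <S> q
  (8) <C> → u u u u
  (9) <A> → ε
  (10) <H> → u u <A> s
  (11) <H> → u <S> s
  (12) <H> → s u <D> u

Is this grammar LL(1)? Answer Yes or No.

No

FIRST(<S>) = {ε, s, u}
FIRST(<D>) = {s, u}
FIRST(<C>) = {u}
FIRST(<A>) = {ε}
FIRST(<H>) = {s, u}
FOLLOW(<S>) = {$, q, s, u}
FOLLOW(<D>) = {s, u}
FOLLOW(<C>) = {$, q, s, u}
FOLLOW(<A>) = {s, u}
FOLLOW(<H>) = {q, s, u}
Cell M[<D>, u] receives both <D> → <C> <A> and <D> → u u and <D> → <H> <S> q — the grammar is not LL(1).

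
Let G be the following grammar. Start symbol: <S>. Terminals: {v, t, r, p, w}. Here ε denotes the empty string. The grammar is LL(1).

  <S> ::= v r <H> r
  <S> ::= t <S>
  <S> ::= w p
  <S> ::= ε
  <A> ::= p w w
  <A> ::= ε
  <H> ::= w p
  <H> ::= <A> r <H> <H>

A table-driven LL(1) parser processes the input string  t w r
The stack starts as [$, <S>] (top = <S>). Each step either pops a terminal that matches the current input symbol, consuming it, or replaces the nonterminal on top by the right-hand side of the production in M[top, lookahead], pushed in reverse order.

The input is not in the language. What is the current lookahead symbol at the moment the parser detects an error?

step 1: stack=$ <S>  input=t w r $  — expand <S> ::= t <S>
step 2: stack=$ <S> t  input=t w r $  — match t
step 3: stack=$ <S>  input=w r $  — expand <S> ::= w p
step 4: stack=$ p w  input=w r $  — match w
step 5: stack=$ p  input=r $  — error: top is terminal p but lookahead is r

r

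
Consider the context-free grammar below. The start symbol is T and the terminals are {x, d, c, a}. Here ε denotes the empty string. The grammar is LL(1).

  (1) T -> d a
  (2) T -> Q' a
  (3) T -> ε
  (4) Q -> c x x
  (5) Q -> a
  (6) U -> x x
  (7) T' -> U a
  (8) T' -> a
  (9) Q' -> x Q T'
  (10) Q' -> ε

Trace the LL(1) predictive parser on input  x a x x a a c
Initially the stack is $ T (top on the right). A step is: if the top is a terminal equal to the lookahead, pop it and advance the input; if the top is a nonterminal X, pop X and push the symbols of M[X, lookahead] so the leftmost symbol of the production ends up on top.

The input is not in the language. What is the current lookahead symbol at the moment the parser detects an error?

c

step 1: stack=$ T  input=x a x x a a c $  — expand T -> Q' a
step 2: stack=$ a Q'  input=x a x x a a c $  — expand Q' -> x Q T'
step 3: stack=$ a T' Q x  input=x a x x a a c $  — match x
step 4: stack=$ a T' Q  input=a x x a a c $  — expand Q -> a
step 5: stack=$ a T' a  input=a x x a a c $  — match a
step 6: stack=$ a T'  input=x x a a c $  — expand T' -> U a
step 7: stack=$ a a U  input=x x a a c $  — expand U -> x x
step 8: stack=$ a a x x  input=x x a a c $  — match x
step 9: stack=$ a a x  input=x a a c $  — match x
step 10: stack=$ a a  input=a a c $  — match a
step 11: stack=$ a  input=a c $  — match a
step 12: stack=$  input=c $  — error: stack empty but input remains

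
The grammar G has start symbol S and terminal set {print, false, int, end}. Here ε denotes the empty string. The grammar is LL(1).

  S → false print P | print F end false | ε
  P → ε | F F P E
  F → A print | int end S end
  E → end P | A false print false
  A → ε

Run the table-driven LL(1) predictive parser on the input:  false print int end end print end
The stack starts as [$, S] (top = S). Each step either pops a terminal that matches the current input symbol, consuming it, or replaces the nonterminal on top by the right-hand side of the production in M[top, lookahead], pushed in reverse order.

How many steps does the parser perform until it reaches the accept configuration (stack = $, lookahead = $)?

16

      Stack                  Input                                Action
   1  $ S                    false print int end end print end $  expand S → false print P
   2  $ P print false        false print int end end print end $  match false
   3  $ P print              print int end end print end $        match print
   4  $ P                    int end end print end $              expand P → F F P E
   5  $ E P F F              int end end print end $              expand F → int end S end
   6  $ E P F end S end int  int end end print end $              match int
   7  $ E P F end S end      end end print end $                  match end
   8  $ E P F end S          end print end $                      expand S → ε
   9  $ E P F end            end print end $                      match end
  10  $ E P F                print end $                          expand F → A print
  11  $ E P print A          print end $                          expand A → ε
  12  $ E P print            print end $                          match print
  13  $ E P                  end $                                expand P → ε
  14  $ E                    end $                                expand E → end P
  15  $ P end                end $                                match end
  16  $ P                    $                                    expand P → ε
Accept reached after 16 steps.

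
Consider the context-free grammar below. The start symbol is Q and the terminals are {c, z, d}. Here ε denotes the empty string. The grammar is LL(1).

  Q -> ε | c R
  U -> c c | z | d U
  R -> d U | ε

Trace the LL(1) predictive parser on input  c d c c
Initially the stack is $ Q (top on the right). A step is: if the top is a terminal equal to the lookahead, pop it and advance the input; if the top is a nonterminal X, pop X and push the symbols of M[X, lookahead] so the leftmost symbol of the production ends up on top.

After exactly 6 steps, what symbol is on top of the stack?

c

step 1: stack=$ Q  input=c d c c $  — expand Q -> c R
step 2: stack=$ R c  input=c d c c $  — match c
step 3: stack=$ R  input=d c c $  — expand R -> d U
step 4: stack=$ U d  input=d c c $  — match d
step 5: stack=$ U  input=c c $  — expand U -> c c
step 6: stack=$ c c  input=c c $  — match c
Stack after step 6: $ c (top = c).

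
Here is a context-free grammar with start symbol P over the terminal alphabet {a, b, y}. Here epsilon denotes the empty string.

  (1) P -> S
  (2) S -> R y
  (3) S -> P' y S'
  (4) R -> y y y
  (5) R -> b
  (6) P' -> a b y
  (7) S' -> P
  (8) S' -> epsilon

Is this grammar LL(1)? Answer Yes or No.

Yes

FIRST(P) = {a, b, y}
FIRST(S) = {a, b, y}
FIRST(R) = {b, y}
FIRST(P') = {a}
FIRST(S') = {epsilon, a, b, y}
FOLLOW(P) = {$}
FOLLOW(S) = {$}
FOLLOW(R) = {y}
FOLLOW(P') = {y}
FOLLOW(S') = {$}
Each cell of M receives at most one production.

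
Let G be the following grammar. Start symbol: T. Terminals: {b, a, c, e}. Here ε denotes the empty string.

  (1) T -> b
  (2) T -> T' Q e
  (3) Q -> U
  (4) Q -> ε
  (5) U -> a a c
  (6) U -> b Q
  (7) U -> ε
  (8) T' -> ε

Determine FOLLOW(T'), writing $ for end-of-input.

{a, b, e}

FIRST(U): from U->a a c we get {a}; from U->b Q we get {b}; from U->ε we get {ε}. So FIRST(U) = {ε, a, b}.
FIRST(T'): from T'->ε we get {ε}. So FIRST(T') = {ε}.
FIRST(Q): from Q->U we get {ε, a, b}; from Q->ε we get {ε}. So FIRST(Q) = {ε, a, b}.
FIRST(T): from T->b we get {b}; from T->T' Q e we get {a, b, e}. So FIRST(T) = {a, b, e}.
FOLLOW(T) includes $ since T is the start symbol.
FOLLOW(T): T appears on no right-hand side. Thus FOLLOW(T) = {$}.
FOLLOW(T'): in T->T' Q e, T' is followed by Q e with FIRST {a, b, e}. Thus FOLLOW(T') = {a, b, e}.
FOLLOW(Q): in T->T' Q e, Q is followed by e with FIRST {e}; in U->b Q, the suffix after Q is empty, so FOLLOW(Q) ⊇ FOLLOW(U) = {e}. Thus FOLLOW(Q) = {e}.
FOLLOW(U): in Q->U, the suffix after U is empty, so FOLLOW(U) ⊇ FOLLOW(Q) = {e}. Thus FOLLOW(U) = {e}.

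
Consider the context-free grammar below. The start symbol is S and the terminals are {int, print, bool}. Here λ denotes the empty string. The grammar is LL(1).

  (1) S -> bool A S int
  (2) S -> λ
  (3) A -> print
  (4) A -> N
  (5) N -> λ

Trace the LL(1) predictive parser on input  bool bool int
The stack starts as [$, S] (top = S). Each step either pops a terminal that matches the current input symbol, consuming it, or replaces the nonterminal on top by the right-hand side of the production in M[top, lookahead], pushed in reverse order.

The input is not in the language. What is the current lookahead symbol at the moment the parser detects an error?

$

      Stack               Input            Action
   1  $ S                 bool bool int $  expand S -> bool A S int
   2  $ int S A bool      bool bool int $  match bool
   3  $ int S A           bool int $       expand A -> N
   4  $ int S N           bool int $       expand N -> λ
   5  $ int S             bool int $       expand S -> bool A S int
   6  $ int int S A bool  bool int $       match bool
   7  $ int int S A       int $            expand A -> N
   8  $ int int S N       int $            expand N -> λ
   9  $ int int S         int $            expand S -> λ
  10  $ int int           int $            match int
  11  $ int               $                error: top is terminal int but lookahead is $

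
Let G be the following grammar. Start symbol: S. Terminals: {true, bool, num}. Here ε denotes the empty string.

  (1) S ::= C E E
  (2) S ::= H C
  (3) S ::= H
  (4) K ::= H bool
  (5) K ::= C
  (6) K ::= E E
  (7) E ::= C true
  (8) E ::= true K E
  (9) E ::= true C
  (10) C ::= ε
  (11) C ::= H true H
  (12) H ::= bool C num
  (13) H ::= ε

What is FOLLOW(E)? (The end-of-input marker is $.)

FIRST(H): from H::=bool C num we get {bool}; from H::=ε we get {ε}. So FIRST(H) = {ε, bool}.
FIRST(C): from C::=ε we get {ε}; from C::=H true H we get {bool, true}. So FIRST(C) = {ε, bool, true}.
FIRST(E): from E::=C true we get {bool, true}; from E::=true K E we get {true}; from E::=true C we get {true}. So FIRST(E) = {bool, true}.
FIRST(S): from S::=C E E we get {bool, true}; from S::=H C we get {ε, bool, true}; from S::=H we get {ε, bool}. So FIRST(S) = {ε, bool, true}.
FIRST(K): from K::=H bool we get {bool}; from K::=C we get {ε, bool, true}; from K::=E E we get {bool, true}. So FIRST(K) = {ε, bool, true}.
FOLLOW(S) includes $ since S is the start symbol.
FOLLOW(S): S appears on no right-hand side. Thus FOLLOW(S) = {$}.
FOLLOW(K): in E::=true K E, K is followed by E with FIRST {bool, true}. Thus FOLLOW(K) = {bool, true}.
FOLLOW(E): in S::=C E E (occurrence 1), E is followed by E with FIRST {bool, true}; in S::=C E E (occurrence 2), the suffix after E is empty, so FOLLOW(E) ⊇ FOLLOW(S) = {$}; in K::=E E (occurrence 1), E is followed by E with FIRST {bool, true}; in K::=E E (occurrence 2), the suffix after E is empty, so FOLLOW(E) ⊇ FOLLOW(K) = {bool, true}; in E::=true K E, the suffix after E is empty (adds nothing new). Thus FOLLOW(E) = {$, bool, true}.
FOLLOW(C): in S::=C E E, C is followed by E E with FIRST {bool, true}; in S::=H C, the suffix after C is empty, so FOLLOW(C) ⊇ FOLLOW(S) = {$}; in K::=C, the suffix after C is empty, so FOLLOW(C) ⊇ FOLLOW(K) = {bool, true}; in E::=C true, C is followed by true with FIRST {true}; in E::=true C, the suffix after C is empty, so FOLLOW(C) ⊇ FOLLOW(E) = {$, bool, true}; in H::=bool C num, C is followed by num with FIRST {num}. Thus FOLLOW(C) = {$, bool, num, true}.
FOLLOW(H): in S::=H C, H is followed by C with FIRST {ε, bool, true}; in S::=H C, the suffix after H is nullable, so FOLLOW(H) ⊇ FOLLOW(S) = {$}; in S::=H, the suffix after H is empty, so FOLLOW(H) ⊇ FOLLOW(S) = {$}; in K::=H bool, H is followed by bool with FIRST {bool}; in C::=H true H (occurrence 1), H is followed by true H with FIRST {true}; in C::=H true H (occurrence 2), the suffix after H is empty, so FOLLOW(H) ⊇ FOLLOW(C) = {$, bool, num, true}. Thus FOLLOW(H) = {$, bool, num, true}.

{$, bool, true}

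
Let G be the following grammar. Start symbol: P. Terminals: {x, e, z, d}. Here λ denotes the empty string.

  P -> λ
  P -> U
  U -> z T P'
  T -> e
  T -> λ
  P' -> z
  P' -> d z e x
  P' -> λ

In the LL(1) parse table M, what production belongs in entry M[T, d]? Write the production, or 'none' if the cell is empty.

T -> λ

FIRST(U) = {z}
FIRST(T) = {λ, e}
FIRST(P') = {λ, d, z}
FIRST(P) = {λ, z}  (via U)
FOLLOW(P) includes $ since P is the start symbol.
FOLLOW(U): in P->U, the suffix after U is empty, so FOLLOW(U) ⊇ FOLLOW(P) = {$}. Thus FOLLOW(U) = {$}.
FOLLOW(T): in U->z T P', T is followed by P' with FIRST {λ, d, z}; in U->z T P', the suffix after T is nullable, so FOLLOW(T) ⊇ FOLLOW(U) = {$}. Thus FOLLOW(T) = {$, d, z}.
For T -> e: FIRST(e) = {e}, so it goes in M[T, t] for t ∈ {e}.
For T -> λ: FIRST(λ) = {λ}, so it goes in M[T, t] for t ∈ {}; since λ ∈ FIRST, also for every t ∈ FOLLOW(T) = {$, d, z}.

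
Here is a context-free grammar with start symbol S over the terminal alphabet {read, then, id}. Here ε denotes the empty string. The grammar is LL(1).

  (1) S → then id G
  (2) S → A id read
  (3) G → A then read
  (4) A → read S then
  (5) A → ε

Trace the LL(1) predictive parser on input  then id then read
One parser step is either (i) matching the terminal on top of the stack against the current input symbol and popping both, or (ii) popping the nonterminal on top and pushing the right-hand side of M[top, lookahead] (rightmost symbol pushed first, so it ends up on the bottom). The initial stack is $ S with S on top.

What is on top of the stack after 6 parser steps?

     Stack          Input                Action
  1  $ S            then id then read $  expand S → then id G
  2  $ G id then    then id then read $  match then
  3  $ G id         id then read $       match id
  4  $ G            then read $          expand G → A then read
  5  $ read then A  then read $          expand A → ε
  6  $ read then    then read $          match then
Stack after step 6: $ read (top = read).

read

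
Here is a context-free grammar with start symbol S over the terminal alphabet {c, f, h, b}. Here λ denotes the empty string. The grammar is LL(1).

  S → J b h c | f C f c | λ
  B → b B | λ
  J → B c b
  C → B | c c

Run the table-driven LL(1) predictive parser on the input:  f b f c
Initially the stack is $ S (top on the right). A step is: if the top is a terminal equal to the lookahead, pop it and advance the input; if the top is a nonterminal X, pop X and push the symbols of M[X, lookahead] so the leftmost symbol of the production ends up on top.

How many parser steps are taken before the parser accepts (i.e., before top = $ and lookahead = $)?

step 1: stack=$ S  input=f b f c $  — expand S → f C f c
step 2: stack=$ c f C f  input=f b f c $  — match f
step 3: stack=$ c f C  input=b f c $  — expand C → B
step 4: stack=$ c f B  input=b f c $  — expand B → b B
step 5: stack=$ c f B b  input=b f c $  — match b
step 6: stack=$ c f B  input=f c $  — expand B → λ
step 7: stack=$ c f  input=f c $  — match f
step 8: stack=$ c  input=c $  — match c
Accept reached after 8 steps.

8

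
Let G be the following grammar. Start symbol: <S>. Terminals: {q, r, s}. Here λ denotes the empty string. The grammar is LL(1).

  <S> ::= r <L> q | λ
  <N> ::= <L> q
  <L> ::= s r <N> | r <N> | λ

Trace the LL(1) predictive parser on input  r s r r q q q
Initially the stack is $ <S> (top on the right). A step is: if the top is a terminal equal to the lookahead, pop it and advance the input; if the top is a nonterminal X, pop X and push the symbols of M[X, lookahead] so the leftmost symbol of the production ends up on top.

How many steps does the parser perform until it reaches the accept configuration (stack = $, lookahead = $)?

13

      Stack        Input            Action
   1  $ <S>        r s r r q q q $  expand <S> ::= r <L> q
   2  $ q <L> r    r s r r q q q $  match r
   3  $ q <L>      s r r q q q $    expand <L> ::= s r <N>
   4  $ q <N> r s  s r r q q q $    match s
   5  $ q <N> r    r r q q q $      match r
   6  $ q <N>      r q q q $        expand <N> ::= <L> q
   7  $ q q <L>    r q q q $        expand <L> ::= r <N>
   8  $ q q <N> r  r q q q $        match r
   9  $ q q <N>    q q q $          expand <N> ::= <L> q
  10  $ q q q <L>  q q q $          expand <L> ::= λ
  11  $ q q q      q q q $          match q
  12  $ q q        q q $            match q
  13  $ q          q $              match q
Accept reached after 13 steps.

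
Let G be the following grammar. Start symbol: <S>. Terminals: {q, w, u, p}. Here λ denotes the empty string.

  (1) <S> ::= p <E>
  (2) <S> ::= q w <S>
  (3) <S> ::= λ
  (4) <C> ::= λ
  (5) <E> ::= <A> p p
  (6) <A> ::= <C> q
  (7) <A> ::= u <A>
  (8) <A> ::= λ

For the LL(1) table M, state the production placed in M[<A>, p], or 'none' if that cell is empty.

<A> ::= λ

FIRST(<S>) = {λ, p, q}
FIRST(<C>) = {λ}
FIRST(<A>) = {λ, q, u}  (via <C> q)
FIRST(<E>) = {p, q, u}  (via <A> p p)
FOLLOW(<S>) includes $ since <S> is the start symbol.
FOLLOW(<A>): in <E>::=<A> p p, <A> is followed by p p with FIRST {p}; in <A>::=u <A>, the suffix after <A> is empty (adds nothing new). Thus FOLLOW(<A>) = {p}.
For <A> ::= <C> q: FIRST(<C> q) = {q}, so it goes in M[<A>, t] for t ∈ {q}.
For <A> ::= u <A>: FIRST(u <A>) = {u}, so it goes in M[<A>, t] for t ∈ {u}.
For <A> ::= λ: FIRST(λ) = {λ}, so it goes in M[<A>, t] for t ∈ {}; since λ ∈ FIRST, also for every t ∈ FOLLOW(<A>) = {p}.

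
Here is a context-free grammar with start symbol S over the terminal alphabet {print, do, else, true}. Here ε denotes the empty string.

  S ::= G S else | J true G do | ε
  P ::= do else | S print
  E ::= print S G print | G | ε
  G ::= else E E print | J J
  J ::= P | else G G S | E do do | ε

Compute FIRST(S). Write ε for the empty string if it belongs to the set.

FIRST(S): from S::=G S else we get {do, else, print, true}; from S::=J true G do we get {do, else, print, true}; from S::=ε we get {ε}. So FIRST(S) = {ε, do, else, print, true}.
FIRST(P): from P::=do else we get {do}; from P::=S print we get {do, else, print, true}. So FIRST(P) = {do, else, print, true}.
FIRST(E): from E::=print S G print we get {print}; from E::=G we get {ε, do, else, print, true}; from E::=ε we get {ε}. So FIRST(E) = {ε, do, else, print, true}.
FIRST(J): from J::=P we get {do, else, print, true}; from J::=else G G S we get {else}; from J::=E do do we get {do, else, print, true}; from J::=ε we get {ε}. So FIRST(J) = {ε, do, else, print, true}.
FIRST(G): from G::=else E E print we get {else}; from G::=J J we get {ε, do, else, print, true}. So FIRST(G) = {ε, do, else, print, true}.

{ε, do, else, print, true}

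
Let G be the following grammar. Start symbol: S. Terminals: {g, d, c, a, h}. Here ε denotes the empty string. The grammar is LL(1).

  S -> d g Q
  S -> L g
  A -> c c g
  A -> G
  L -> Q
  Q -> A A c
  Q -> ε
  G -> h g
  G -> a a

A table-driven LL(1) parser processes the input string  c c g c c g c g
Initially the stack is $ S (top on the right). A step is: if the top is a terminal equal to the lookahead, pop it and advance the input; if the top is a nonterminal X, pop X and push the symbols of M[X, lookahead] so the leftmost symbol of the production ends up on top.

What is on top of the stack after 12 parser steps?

g

step 1: stack=$ S  input=c c g c c g c g $  — expand S -> L g
step 2: stack=$ g L  input=c c g c c g c g $  — expand L -> Q
step 3: stack=$ g Q  input=c c g c c g c g $  — expand Q -> A A c
step 4: stack=$ g c A A  input=c c g c c g c g $  — expand A -> c c g
step 5: stack=$ g c A g c c  input=c c g c c g c g $  — match c
step 6: stack=$ g c A g c  input=c g c c g c g $  — match c
step 7: stack=$ g c A g  input=g c c g c g $  — match g
step 8: stack=$ g c A  input=c c g c g $  — expand A -> c c g
step 9: stack=$ g c g c c  input=c c g c g $  — match c
step 10: stack=$ g c g c  input=c g c g $  — match c
step 11: stack=$ g c g  input=g c g $  — match g
step 12: stack=$ g c  input=c g $  — match c
Stack after step 12: $ g (top = g).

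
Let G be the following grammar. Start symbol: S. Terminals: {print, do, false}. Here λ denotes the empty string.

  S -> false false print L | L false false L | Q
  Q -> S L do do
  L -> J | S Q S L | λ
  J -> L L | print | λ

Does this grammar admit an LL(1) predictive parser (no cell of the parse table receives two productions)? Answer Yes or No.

FIRST(S) = {false, print}
FIRST(Q) = {false, print}
FIRST(L) = {λ, false, print}
FIRST(J) = {λ, false, print}
FOLLOW(S) = {$, do, false, print}
FOLLOW(Q) = {$, do, false, print}
FOLLOW(L) = {$, do, false, print}
FOLLOW(J) = {$, do, false, print}
Cell M[J, $] receives both J -> L L and J -> λ — the grammar is not LL(1).

No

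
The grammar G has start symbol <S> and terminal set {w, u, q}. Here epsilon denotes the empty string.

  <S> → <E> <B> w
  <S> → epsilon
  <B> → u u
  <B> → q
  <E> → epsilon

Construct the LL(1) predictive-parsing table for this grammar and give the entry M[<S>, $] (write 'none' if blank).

<S> → epsilon

FIRST(<B>) = {q, u}
FIRST(<E>) = {epsilon}
FIRST(<S>) = {epsilon, q, u}  (via <E> <B> w)
FOLLOW(<S>) includes $ since <S> is the start symbol.
FOLLOW(<S>): <S> appears on no right-hand side. Thus FOLLOW(<S>) = {$}.
For <S> → <E> <B> w: FIRST(<E> <B> w) = {q, u}, so it goes in M[<S>, t] for t ∈ {q, u}.
For <S> → epsilon: FIRST(epsilon) = {epsilon}, so it goes in M[<S>, t] for t ∈ {}; since epsilon ∈ FIRST, also for every t ∈ FOLLOW(<S>) = {$}.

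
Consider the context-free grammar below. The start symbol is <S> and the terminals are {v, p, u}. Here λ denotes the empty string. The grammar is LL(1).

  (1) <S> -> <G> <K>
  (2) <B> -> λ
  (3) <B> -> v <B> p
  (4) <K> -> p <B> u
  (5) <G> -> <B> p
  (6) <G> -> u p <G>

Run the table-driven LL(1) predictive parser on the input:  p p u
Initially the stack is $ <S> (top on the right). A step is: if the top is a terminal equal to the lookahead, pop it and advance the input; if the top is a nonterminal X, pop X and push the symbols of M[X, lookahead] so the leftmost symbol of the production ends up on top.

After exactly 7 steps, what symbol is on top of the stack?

u

     Stack        Input    Action
  1  $ <S>        p p u $  expand <S> -> <G> <K>
  2  $ <K> <G>    p p u $  expand <G> -> <B> p
  3  $ <K> p <B>  p p u $  expand <B> -> λ
  4  $ <K> p      p p u $  match p
  5  $ <K>        p u $    expand <K> -> p <B> u
  6  $ u <B> p    p u $    match p
  7  $ u <B>      u $      expand <B> -> λ
Stack after step 7: $ u (top = u).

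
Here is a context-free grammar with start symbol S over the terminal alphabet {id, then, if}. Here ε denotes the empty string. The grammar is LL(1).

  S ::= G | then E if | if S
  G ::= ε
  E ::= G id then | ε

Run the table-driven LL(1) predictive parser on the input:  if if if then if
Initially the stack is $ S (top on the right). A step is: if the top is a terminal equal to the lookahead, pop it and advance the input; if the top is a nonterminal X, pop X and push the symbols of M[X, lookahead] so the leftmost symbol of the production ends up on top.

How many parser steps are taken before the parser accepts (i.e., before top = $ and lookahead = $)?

10

step 1: stack=$ S  input=if if if then if $  — expand S ::= if S
step 2: stack=$ S if  input=if if if then if $  — match if
step 3: stack=$ S  input=if if then if $  — expand S ::= if S
step 4: stack=$ S if  input=if if then if $  — match if
step 5: stack=$ S  input=if then if $  — expand S ::= if S
step 6: stack=$ S if  input=if then if $  — match if
step 7: stack=$ S  input=then if $  — expand S ::= then E if
step 8: stack=$ if E then  input=then if $  — match then
step 9: stack=$ if E  input=if $  — expand E ::= ε
step 10: stack=$ if  input=if $  — match if
Accept reached after 10 steps.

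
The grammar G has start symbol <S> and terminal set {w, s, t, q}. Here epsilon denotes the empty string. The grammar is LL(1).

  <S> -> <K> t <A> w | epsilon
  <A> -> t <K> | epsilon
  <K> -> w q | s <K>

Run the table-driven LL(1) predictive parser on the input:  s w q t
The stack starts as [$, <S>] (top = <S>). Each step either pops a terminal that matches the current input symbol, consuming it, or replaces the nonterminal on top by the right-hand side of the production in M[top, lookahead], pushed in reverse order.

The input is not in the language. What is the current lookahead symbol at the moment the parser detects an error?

     Stack            Input      Action
  1  $ <S>            s w q t $  expand <S> -> <K> t <A> w
  2  $ w <A> t <K>    s w q t $  expand <K> -> s <K>
  3  $ w <A> t <K> s  s w q t $  match s
  4  $ w <A> t <K>    w q t $    expand <K> -> w q
  5  $ w <A> t q w    w q t $    match w
  6  $ w <A> t q      q t $      match q
  7  $ w <A> t        t $        match t
  8  $ w <A>          $          error: M[<A>, $] is empty

$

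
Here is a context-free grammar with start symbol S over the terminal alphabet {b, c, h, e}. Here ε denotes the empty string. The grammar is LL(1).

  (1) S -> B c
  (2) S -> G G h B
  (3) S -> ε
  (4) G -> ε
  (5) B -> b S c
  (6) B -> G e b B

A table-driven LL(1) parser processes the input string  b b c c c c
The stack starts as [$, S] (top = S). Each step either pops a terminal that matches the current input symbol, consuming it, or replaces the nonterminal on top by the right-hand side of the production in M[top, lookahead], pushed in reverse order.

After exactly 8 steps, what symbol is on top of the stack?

     Stack          Input          Action
  1  $ S            b b c c c c $  expand S -> B c
  2  $ c B          b b c c c c $  expand B -> b S c
  3  $ c c S b      b b c c c c $  match b
  4  $ c c S        b c c c c $    expand S -> B c
  5  $ c c c B      b c c c c $    expand B -> b S c
  6  $ c c c c S b  b c c c c $    match b
  7  $ c c c c S    c c c c $      expand S -> ε
  8  $ c c c c      c c c c $      match c
Stack after step 8: $ c c c (top = c).

c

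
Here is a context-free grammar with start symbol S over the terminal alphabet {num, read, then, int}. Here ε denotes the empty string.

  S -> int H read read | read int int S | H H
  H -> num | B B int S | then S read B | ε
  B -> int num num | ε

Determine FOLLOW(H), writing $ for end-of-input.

{$, int, num, read, then}

FIRST(B) = {ε, int}
FIRST(H) = {ε, int, num, then}  (via B B int S)
FIRST(S) = {ε, int, num, read, then}  (via H H)
FOLLOW(S) includes $ since S is the start symbol.
FOLLOW(S): in S->read int int S, the suffix after S is empty (adds nothing new); in H->B B int S, the suffix after S is empty, so FOLLOW(S) ⊇ FOLLOW(H) = {$, int, num, read, then}; in H->then S read B, S is followed by read B with FIRST {read}. Thus FOLLOW(S) = {$, int, num, read, then}.
FOLLOW(H): in S->int H read read, H is followed by read read with FIRST {read}; in S->H H (occurrence 1), H is followed by H with FIRST {ε, int, num, then}; in S->H H (occurrence 1), the suffix after H is nullable, so FOLLOW(H) ⊇ FOLLOW(S) = {$, int, num, read, then}; in S->H H (occurrence 2), the suffix after H is empty, so FOLLOW(H) ⊇ FOLLOW(S) = {$, int, num, read, then}. Thus FOLLOW(H) = {$, int, num, read, then}.
FOLLOW(B): in H->B B int S (occurrence 1), B is followed by B int S with FIRST {int}; in H->B B int S (occurrence 2), B is followed by int S with FIRST {int}; in H->then S read B, the suffix after B is empty, so FOLLOW(B) ⊇ FOLLOW(H) = {$, int, num, read, then}. Thus FOLLOW(B) = {$, int, num, read, then}.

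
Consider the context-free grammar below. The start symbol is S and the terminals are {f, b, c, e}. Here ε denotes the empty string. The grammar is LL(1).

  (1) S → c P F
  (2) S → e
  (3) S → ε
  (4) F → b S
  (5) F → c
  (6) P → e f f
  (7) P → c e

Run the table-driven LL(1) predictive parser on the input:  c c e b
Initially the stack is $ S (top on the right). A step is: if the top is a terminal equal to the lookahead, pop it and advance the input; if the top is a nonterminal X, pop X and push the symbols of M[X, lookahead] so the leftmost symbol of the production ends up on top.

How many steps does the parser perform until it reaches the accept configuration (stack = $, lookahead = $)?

     Stack    Input      Action
  1  $ S      c c e b $  expand S → c P F
  2  $ F P c  c c e b $  match c
  3  $ F P    c e b $    expand P → c e
  4  $ F e c  c e b $    match c
  5  $ F e    e b $      match e
  6  $ F      b $        expand F → b S
  7  $ S b    b $        match b
  8  $ S      $          expand S → ε
Accept reached after 8 steps.

8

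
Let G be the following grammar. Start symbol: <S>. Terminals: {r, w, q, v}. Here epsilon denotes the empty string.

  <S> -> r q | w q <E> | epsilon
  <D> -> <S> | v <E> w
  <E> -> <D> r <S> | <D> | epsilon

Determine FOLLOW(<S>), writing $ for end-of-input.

{$, r, w}

FIRST(<S>) = {epsilon, r, w}
FIRST(<D>) = {epsilon, r, v, w}  (via <S>)
FIRST(<E>) = {epsilon, r, v, w}  (via <D> r <S>, <D>)
FOLLOW(<S>) includes $ since <S> is the start symbol.
FOLLOW(<S>): in <D>-><S>, the suffix after <S> is empty, so FOLLOW(<S>) ⊇ FOLLOW(<D>) = {$, r, w}; in <E>-><D> r <S>, the suffix after <S> is empty, so FOLLOW(<S>) ⊇ FOLLOW(<E>) = {$, r, w}. Thus FOLLOW(<S>) = {$, r, w}.
FOLLOW(<E>): in <S>->w q <E>, the suffix after <E> is empty, so FOLLOW(<E>) ⊇ FOLLOW(<S>) = {$, r, w}; in <D>->v <E> w, <E> is followed by w with FIRST {w}. Thus FOLLOW(<E>) = {$, r, w}.
FOLLOW(<D>): in <E>-><D> r <S>, <D> is followed by r <S> with FIRST {r}; in <E>-><D>, the suffix after <D> is empty, so FOLLOW(<D>) ⊇ FOLLOW(<E>) = {$, r, w}. Thus FOLLOW(<D>) = {$, r, w}.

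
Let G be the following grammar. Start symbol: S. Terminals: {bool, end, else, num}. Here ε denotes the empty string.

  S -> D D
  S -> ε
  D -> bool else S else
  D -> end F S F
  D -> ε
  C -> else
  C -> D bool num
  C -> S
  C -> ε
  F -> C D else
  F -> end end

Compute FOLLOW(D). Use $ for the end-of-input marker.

{$, bool, else, end}

FIRST(D): from D->bool else S else we get {bool}; from D->end F S F we get {end}; from D->ε we get {ε}. So FIRST(D) = {ε, bool, end}.
FIRST(S): from S->D D we get {ε, bool, end}; from S->ε we get {ε}. So FIRST(S) = {ε, bool, end}.
FIRST(C): from C->else we get {else}; from C->D bool num we get {bool, end}; from C->S we get {ε, bool, end}; from C->ε we get {ε}. So FIRST(C) = {ε, bool, else, end}.
FIRST(F): from F->C D else we get {bool, else, end}; from F->end end we get {end}. So FIRST(F) = {bool, else, end}.
FOLLOW(S) includes $ since S is the start symbol.
FOLLOW(C): in F->C D else, C is followed by D else with FIRST {bool, else, end}. Thus FOLLOW(C) = {bool, else, end}.
FOLLOW(S): in D->bool else S else, S is followed by else with FIRST {else}; in D->end F S F, S is followed by F with FIRST {bool, else, end}; in C->S, the suffix after S is empty, so FOLLOW(S) ⊇ FOLLOW(C) = {bool, else, end}. Thus FOLLOW(S) = {$, bool, else, end}.
FOLLOW(D): in S->D D (occurrence 1), D is followed by D with FIRST {ε, bool, end}; in S->D D (occurrence 1), the suffix after D is nullable, so FOLLOW(D) ⊇ FOLLOW(S) = {$, bool, else, end}; in S->D D (occurrence 2), the suffix after D is empty, so FOLLOW(D) ⊇ FOLLOW(S) = {$, bool, else, end}; in C->D bool num, D is followed by bool num with FIRST {bool}; in F->C D else, D is followed by else with FIRST {else}. Thus FOLLOW(D) = {$, bool, else, end}.
FOLLOW(F): in D->end F S F (occurrence 1), F is followed by S F with FIRST {bool, else, end}; in D->end F S F (occurrence 2), the suffix after F is empty, so FOLLOW(F) ⊇ FOLLOW(D) = {$, bool, else, end}. Thus FOLLOW(F) = {$, bool, else, end}.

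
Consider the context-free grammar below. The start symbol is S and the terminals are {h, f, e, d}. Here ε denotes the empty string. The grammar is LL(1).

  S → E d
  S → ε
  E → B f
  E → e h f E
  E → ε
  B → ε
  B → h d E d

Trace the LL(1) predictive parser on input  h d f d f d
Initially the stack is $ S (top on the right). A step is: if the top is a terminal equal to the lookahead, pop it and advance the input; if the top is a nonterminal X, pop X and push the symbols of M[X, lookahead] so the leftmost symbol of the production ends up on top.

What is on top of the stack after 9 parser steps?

f

step 1: stack=$ S  input=h d f d f d $  — expand S → E d
step 2: stack=$ d E  input=h d f d f d $  — expand E → B f
step 3: stack=$ d f B  input=h d f d f d $  — expand B → h d E d
step 4: stack=$ d f d E d h  input=h d f d f d $  — match h
step 5: stack=$ d f d E d  input=d f d f d $  — match d
step 6: stack=$ d f d E  input=f d f d $  — expand E → B f
step 7: stack=$ d f d f B  input=f d f d $  — expand B → ε
step 8: stack=$ d f d f  input=f d f d $  — match f
step 9: stack=$ d f d  input=d f d $  — match d
Stack after step 9: $ d f (top = f).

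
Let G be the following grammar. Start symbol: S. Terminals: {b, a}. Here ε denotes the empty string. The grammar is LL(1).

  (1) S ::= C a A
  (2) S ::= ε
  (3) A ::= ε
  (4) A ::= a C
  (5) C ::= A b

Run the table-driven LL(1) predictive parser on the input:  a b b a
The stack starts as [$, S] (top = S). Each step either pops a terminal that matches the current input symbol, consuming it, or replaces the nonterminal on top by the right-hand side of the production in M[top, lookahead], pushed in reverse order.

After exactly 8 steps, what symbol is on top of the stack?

a

step 1: stack=$ S  input=a b b a $  — expand S ::= C a A
step 2: stack=$ A a C  input=a b b a $  — expand C ::= A b
step 3: stack=$ A a b A  input=a b b a $  — expand A ::= a C
step 4: stack=$ A a b C a  input=a b b a $  — match a
step 5: stack=$ A a b C  input=b b a $  — expand C ::= A b
step 6: stack=$ A a b b A  input=b b a $  — expand A ::= ε
step 7: stack=$ A a b b  input=b b a $  — match b
step 8: stack=$ A a b  input=b a $  — match b
Stack after step 8: $ A a (top = a).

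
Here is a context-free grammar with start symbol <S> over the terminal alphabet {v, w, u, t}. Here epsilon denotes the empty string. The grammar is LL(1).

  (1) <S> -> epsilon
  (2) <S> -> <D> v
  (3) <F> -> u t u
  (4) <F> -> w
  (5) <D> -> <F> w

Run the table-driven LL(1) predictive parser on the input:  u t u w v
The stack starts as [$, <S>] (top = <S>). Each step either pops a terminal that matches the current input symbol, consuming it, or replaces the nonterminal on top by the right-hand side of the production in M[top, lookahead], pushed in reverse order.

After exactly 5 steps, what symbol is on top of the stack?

     Stack        Input        Action
  1  $ <S>        u t u w v $  expand <S> -> <D> v
  2  $ v <D>      u t u w v $  expand <D> -> <F> w
  3  $ v w <F>    u t u w v $  expand <F> -> u t u
  4  $ v w u t u  u t u w v $  match u
  5  $ v w u t    t u w v $    match t
Stack after step 5: $ v w u (top = u).

u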